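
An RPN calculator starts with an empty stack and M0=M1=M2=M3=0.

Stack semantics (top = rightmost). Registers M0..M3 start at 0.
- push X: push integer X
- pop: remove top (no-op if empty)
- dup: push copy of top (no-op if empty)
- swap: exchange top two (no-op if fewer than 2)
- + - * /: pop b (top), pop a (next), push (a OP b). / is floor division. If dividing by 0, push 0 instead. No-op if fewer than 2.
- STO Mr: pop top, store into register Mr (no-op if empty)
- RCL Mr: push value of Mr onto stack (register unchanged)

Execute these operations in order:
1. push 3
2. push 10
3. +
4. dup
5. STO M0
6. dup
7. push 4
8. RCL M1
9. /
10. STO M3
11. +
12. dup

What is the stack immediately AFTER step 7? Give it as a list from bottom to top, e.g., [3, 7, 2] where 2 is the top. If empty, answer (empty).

After op 1 (push 3): stack=[3] mem=[0,0,0,0]
After op 2 (push 10): stack=[3,10] mem=[0,0,0,0]
After op 3 (+): stack=[13] mem=[0,0,0,0]
After op 4 (dup): stack=[13,13] mem=[0,0,0,0]
After op 5 (STO M0): stack=[13] mem=[13,0,0,0]
After op 6 (dup): stack=[13,13] mem=[13,0,0,0]
After op 7 (push 4): stack=[13,13,4] mem=[13,0,0,0]

[13, 13, 4]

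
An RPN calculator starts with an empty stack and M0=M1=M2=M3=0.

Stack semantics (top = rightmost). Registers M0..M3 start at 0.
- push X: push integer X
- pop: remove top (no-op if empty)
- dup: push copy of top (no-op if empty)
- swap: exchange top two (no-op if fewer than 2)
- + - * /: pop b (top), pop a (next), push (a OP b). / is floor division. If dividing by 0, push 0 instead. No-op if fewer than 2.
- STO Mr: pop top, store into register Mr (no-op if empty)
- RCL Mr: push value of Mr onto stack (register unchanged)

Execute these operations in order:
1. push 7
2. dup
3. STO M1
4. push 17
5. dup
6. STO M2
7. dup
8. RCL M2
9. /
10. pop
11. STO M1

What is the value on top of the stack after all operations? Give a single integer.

Answer: 7

Derivation:
After op 1 (push 7): stack=[7] mem=[0,0,0,0]
After op 2 (dup): stack=[7,7] mem=[0,0,0,0]
After op 3 (STO M1): stack=[7] mem=[0,7,0,0]
After op 4 (push 17): stack=[7,17] mem=[0,7,0,0]
After op 5 (dup): stack=[7,17,17] mem=[0,7,0,0]
After op 6 (STO M2): stack=[7,17] mem=[0,7,17,0]
After op 7 (dup): stack=[7,17,17] mem=[0,7,17,0]
After op 8 (RCL M2): stack=[7,17,17,17] mem=[0,7,17,0]
After op 9 (/): stack=[7,17,1] mem=[0,7,17,0]
After op 10 (pop): stack=[7,17] mem=[0,7,17,0]
After op 11 (STO M1): stack=[7] mem=[0,17,17,0]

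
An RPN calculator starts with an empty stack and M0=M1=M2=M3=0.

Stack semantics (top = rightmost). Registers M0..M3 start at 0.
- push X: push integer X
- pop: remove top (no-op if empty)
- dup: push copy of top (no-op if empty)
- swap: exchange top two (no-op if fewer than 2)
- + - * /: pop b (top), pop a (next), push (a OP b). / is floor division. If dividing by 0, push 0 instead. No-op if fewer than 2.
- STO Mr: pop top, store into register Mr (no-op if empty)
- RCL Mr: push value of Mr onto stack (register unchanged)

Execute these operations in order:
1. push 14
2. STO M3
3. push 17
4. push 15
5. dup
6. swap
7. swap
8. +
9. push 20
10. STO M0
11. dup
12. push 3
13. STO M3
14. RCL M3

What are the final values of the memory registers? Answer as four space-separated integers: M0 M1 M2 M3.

After op 1 (push 14): stack=[14] mem=[0,0,0,0]
After op 2 (STO M3): stack=[empty] mem=[0,0,0,14]
After op 3 (push 17): stack=[17] mem=[0,0,0,14]
After op 4 (push 15): stack=[17,15] mem=[0,0,0,14]
After op 5 (dup): stack=[17,15,15] mem=[0,0,0,14]
After op 6 (swap): stack=[17,15,15] mem=[0,0,0,14]
After op 7 (swap): stack=[17,15,15] mem=[0,0,0,14]
After op 8 (+): stack=[17,30] mem=[0,0,0,14]
After op 9 (push 20): stack=[17,30,20] mem=[0,0,0,14]
After op 10 (STO M0): stack=[17,30] mem=[20,0,0,14]
After op 11 (dup): stack=[17,30,30] mem=[20,0,0,14]
After op 12 (push 3): stack=[17,30,30,3] mem=[20,0,0,14]
After op 13 (STO M3): stack=[17,30,30] mem=[20,0,0,3]
After op 14 (RCL M3): stack=[17,30,30,3] mem=[20,0,0,3]

Answer: 20 0 0 3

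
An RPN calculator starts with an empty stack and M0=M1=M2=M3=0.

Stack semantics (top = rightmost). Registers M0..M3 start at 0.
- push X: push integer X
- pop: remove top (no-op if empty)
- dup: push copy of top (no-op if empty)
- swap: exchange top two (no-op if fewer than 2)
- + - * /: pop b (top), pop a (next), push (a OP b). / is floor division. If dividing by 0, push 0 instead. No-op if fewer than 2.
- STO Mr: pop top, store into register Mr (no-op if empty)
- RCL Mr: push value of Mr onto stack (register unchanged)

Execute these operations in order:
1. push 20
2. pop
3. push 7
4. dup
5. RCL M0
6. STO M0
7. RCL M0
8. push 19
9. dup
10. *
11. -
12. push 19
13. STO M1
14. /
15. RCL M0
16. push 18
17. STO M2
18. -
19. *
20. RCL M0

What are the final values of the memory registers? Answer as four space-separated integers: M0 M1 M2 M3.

Answer: 0 19 18 0

Derivation:
After op 1 (push 20): stack=[20] mem=[0,0,0,0]
After op 2 (pop): stack=[empty] mem=[0,0,0,0]
After op 3 (push 7): stack=[7] mem=[0,0,0,0]
After op 4 (dup): stack=[7,7] mem=[0,0,0,0]
After op 5 (RCL M0): stack=[7,7,0] mem=[0,0,0,0]
After op 6 (STO M0): stack=[7,7] mem=[0,0,0,0]
After op 7 (RCL M0): stack=[7,7,0] mem=[0,0,0,0]
After op 8 (push 19): stack=[7,7,0,19] mem=[0,0,0,0]
After op 9 (dup): stack=[7,7,0,19,19] mem=[0,0,0,0]
After op 10 (*): stack=[7,7,0,361] mem=[0,0,0,0]
After op 11 (-): stack=[7,7,-361] mem=[0,0,0,0]
After op 12 (push 19): stack=[7,7,-361,19] mem=[0,0,0,0]
After op 13 (STO M1): stack=[7,7,-361] mem=[0,19,0,0]
After op 14 (/): stack=[7,-1] mem=[0,19,0,0]
After op 15 (RCL M0): stack=[7,-1,0] mem=[0,19,0,0]
After op 16 (push 18): stack=[7,-1,0,18] mem=[0,19,0,0]
After op 17 (STO M2): stack=[7,-1,0] mem=[0,19,18,0]
After op 18 (-): stack=[7,-1] mem=[0,19,18,0]
After op 19 (*): stack=[-7] mem=[0,19,18,0]
After op 20 (RCL M0): stack=[-7,0] mem=[0,19,18,0]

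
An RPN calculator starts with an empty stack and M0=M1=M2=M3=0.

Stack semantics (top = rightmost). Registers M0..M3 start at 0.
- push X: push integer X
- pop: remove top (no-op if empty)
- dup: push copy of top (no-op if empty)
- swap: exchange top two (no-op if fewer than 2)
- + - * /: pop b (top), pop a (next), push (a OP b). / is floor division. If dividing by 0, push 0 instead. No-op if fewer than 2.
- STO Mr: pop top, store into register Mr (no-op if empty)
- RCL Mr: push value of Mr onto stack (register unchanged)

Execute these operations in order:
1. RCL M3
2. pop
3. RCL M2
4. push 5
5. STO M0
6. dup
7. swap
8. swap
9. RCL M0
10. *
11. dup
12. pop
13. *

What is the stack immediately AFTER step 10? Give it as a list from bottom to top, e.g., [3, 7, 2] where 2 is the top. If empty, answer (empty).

After op 1 (RCL M3): stack=[0] mem=[0,0,0,0]
After op 2 (pop): stack=[empty] mem=[0,0,0,0]
After op 3 (RCL M2): stack=[0] mem=[0,0,0,0]
After op 4 (push 5): stack=[0,5] mem=[0,0,0,0]
After op 5 (STO M0): stack=[0] mem=[5,0,0,0]
After op 6 (dup): stack=[0,0] mem=[5,0,0,0]
After op 7 (swap): stack=[0,0] mem=[5,0,0,0]
After op 8 (swap): stack=[0,0] mem=[5,0,0,0]
After op 9 (RCL M0): stack=[0,0,5] mem=[5,0,0,0]
After op 10 (*): stack=[0,0] mem=[5,0,0,0]

[0, 0]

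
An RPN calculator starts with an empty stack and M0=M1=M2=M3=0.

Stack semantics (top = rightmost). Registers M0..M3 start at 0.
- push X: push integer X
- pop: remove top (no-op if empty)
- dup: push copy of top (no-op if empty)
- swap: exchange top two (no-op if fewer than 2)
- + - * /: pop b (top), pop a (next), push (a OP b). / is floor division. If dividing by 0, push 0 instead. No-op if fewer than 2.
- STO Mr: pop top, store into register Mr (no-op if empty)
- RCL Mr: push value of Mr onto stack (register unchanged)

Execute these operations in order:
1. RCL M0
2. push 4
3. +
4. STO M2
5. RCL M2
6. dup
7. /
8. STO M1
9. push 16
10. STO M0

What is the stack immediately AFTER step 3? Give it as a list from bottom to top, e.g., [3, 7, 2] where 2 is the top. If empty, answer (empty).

After op 1 (RCL M0): stack=[0] mem=[0,0,0,0]
After op 2 (push 4): stack=[0,4] mem=[0,0,0,0]
After op 3 (+): stack=[4] mem=[0,0,0,0]

[4]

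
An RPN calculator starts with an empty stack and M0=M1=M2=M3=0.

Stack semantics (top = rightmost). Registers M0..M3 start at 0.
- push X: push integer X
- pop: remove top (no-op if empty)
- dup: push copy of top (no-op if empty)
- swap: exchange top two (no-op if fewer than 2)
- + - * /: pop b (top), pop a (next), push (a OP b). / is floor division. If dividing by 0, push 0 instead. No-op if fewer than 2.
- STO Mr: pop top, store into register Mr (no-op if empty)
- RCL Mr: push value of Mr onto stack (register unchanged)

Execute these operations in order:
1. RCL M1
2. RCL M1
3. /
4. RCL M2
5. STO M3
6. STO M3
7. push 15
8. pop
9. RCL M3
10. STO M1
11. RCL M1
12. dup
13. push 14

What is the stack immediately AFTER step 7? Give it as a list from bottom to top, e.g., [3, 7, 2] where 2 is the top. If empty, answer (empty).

After op 1 (RCL M1): stack=[0] mem=[0,0,0,0]
After op 2 (RCL M1): stack=[0,0] mem=[0,0,0,0]
After op 3 (/): stack=[0] mem=[0,0,0,0]
After op 4 (RCL M2): stack=[0,0] mem=[0,0,0,0]
After op 5 (STO M3): stack=[0] mem=[0,0,0,0]
After op 6 (STO M3): stack=[empty] mem=[0,0,0,0]
After op 7 (push 15): stack=[15] mem=[0,0,0,0]

[15]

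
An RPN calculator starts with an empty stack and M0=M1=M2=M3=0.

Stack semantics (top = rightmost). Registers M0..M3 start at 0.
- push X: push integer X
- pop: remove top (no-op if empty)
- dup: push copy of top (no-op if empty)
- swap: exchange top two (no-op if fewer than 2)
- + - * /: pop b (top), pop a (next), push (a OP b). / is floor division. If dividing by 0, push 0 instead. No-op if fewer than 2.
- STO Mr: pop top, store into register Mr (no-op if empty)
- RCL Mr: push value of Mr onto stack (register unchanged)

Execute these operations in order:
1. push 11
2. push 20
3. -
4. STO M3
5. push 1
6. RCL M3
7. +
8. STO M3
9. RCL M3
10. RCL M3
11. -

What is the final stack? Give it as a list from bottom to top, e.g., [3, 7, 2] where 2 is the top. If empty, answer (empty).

Answer: [0]

Derivation:
After op 1 (push 11): stack=[11] mem=[0,0,0,0]
After op 2 (push 20): stack=[11,20] mem=[0,0,0,0]
After op 3 (-): stack=[-9] mem=[0,0,0,0]
After op 4 (STO M3): stack=[empty] mem=[0,0,0,-9]
After op 5 (push 1): stack=[1] mem=[0,0,0,-9]
After op 6 (RCL M3): stack=[1,-9] mem=[0,0,0,-9]
After op 7 (+): stack=[-8] mem=[0,0,0,-9]
After op 8 (STO M3): stack=[empty] mem=[0,0,0,-8]
After op 9 (RCL M3): stack=[-8] mem=[0,0,0,-8]
After op 10 (RCL M3): stack=[-8,-8] mem=[0,0,0,-8]
After op 11 (-): stack=[0] mem=[0,0,0,-8]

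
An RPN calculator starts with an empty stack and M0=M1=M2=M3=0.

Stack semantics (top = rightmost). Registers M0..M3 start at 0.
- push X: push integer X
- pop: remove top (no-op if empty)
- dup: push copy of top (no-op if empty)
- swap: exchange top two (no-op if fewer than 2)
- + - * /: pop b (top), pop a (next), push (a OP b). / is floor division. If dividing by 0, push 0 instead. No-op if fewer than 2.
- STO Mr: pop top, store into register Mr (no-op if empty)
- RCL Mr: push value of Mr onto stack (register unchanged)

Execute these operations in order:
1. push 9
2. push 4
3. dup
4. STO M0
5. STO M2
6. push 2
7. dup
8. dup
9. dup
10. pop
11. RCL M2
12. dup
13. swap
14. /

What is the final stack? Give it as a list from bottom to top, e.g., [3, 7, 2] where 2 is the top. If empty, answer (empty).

After op 1 (push 9): stack=[9] mem=[0,0,0,0]
After op 2 (push 4): stack=[9,4] mem=[0,0,0,0]
After op 3 (dup): stack=[9,4,4] mem=[0,0,0,0]
After op 4 (STO M0): stack=[9,4] mem=[4,0,0,0]
After op 5 (STO M2): stack=[9] mem=[4,0,4,0]
After op 6 (push 2): stack=[9,2] mem=[4,0,4,0]
After op 7 (dup): stack=[9,2,2] mem=[4,0,4,0]
After op 8 (dup): stack=[9,2,2,2] mem=[4,0,4,0]
After op 9 (dup): stack=[9,2,2,2,2] mem=[4,0,4,0]
After op 10 (pop): stack=[9,2,2,2] mem=[4,0,4,0]
After op 11 (RCL M2): stack=[9,2,2,2,4] mem=[4,0,4,0]
After op 12 (dup): stack=[9,2,2,2,4,4] mem=[4,0,4,0]
After op 13 (swap): stack=[9,2,2,2,4,4] mem=[4,0,4,0]
After op 14 (/): stack=[9,2,2,2,1] mem=[4,0,4,0]

Answer: [9, 2, 2, 2, 1]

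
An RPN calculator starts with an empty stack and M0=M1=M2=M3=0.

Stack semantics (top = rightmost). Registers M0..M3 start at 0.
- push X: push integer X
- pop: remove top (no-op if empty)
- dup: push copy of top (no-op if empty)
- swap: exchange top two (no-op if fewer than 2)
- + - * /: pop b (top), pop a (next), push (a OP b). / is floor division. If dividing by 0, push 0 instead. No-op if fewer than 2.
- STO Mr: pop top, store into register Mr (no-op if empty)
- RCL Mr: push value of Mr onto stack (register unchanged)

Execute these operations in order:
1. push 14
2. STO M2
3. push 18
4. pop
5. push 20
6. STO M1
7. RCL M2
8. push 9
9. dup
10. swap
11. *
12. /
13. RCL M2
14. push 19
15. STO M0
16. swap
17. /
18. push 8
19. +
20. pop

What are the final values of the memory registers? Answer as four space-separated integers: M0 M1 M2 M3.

After op 1 (push 14): stack=[14] mem=[0,0,0,0]
After op 2 (STO M2): stack=[empty] mem=[0,0,14,0]
After op 3 (push 18): stack=[18] mem=[0,0,14,0]
After op 4 (pop): stack=[empty] mem=[0,0,14,0]
After op 5 (push 20): stack=[20] mem=[0,0,14,0]
After op 6 (STO M1): stack=[empty] mem=[0,20,14,0]
After op 7 (RCL M2): stack=[14] mem=[0,20,14,0]
After op 8 (push 9): stack=[14,9] mem=[0,20,14,0]
After op 9 (dup): stack=[14,9,9] mem=[0,20,14,0]
After op 10 (swap): stack=[14,9,9] mem=[0,20,14,0]
After op 11 (*): stack=[14,81] mem=[0,20,14,0]
After op 12 (/): stack=[0] mem=[0,20,14,0]
After op 13 (RCL M2): stack=[0,14] mem=[0,20,14,0]
After op 14 (push 19): stack=[0,14,19] mem=[0,20,14,0]
After op 15 (STO M0): stack=[0,14] mem=[19,20,14,0]
After op 16 (swap): stack=[14,0] mem=[19,20,14,0]
After op 17 (/): stack=[0] mem=[19,20,14,0]
After op 18 (push 8): stack=[0,8] mem=[19,20,14,0]
After op 19 (+): stack=[8] mem=[19,20,14,0]
After op 20 (pop): stack=[empty] mem=[19,20,14,0]

Answer: 19 20 14 0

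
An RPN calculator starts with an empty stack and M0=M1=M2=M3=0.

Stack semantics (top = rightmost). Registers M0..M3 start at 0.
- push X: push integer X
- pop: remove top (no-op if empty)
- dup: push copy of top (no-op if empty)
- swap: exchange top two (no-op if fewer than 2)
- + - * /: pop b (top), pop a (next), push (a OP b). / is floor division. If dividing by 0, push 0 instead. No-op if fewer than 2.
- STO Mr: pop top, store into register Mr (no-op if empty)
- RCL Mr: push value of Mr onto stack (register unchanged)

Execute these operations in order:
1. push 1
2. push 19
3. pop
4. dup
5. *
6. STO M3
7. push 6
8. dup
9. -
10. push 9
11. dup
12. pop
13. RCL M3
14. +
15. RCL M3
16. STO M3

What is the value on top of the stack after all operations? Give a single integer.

Answer: 10

Derivation:
After op 1 (push 1): stack=[1] mem=[0,0,0,0]
After op 2 (push 19): stack=[1,19] mem=[0,0,0,0]
After op 3 (pop): stack=[1] mem=[0,0,0,0]
After op 4 (dup): stack=[1,1] mem=[0,0,0,0]
After op 5 (*): stack=[1] mem=[0,0,0,0]
After op 6 (STO M3): stack=[empty] mem=[0,0,0,1]
After op 7 (push 6): stack=[6] mem=[0,0,0,1]
After op 8 (dup): stack=[6,6] mem=[0,0,0,1]
After op 9 (-): stack=[0] mem=[0,0,0,1]
After op 10 (push 9): stack=[0,9] mem=[0,0,0,1]
After op 11 (dup): stack=[0,9,9] mem=[0,0,0,1]
After op 12 (pop): stack=[0,9] mem=[0,0,0,1]
After op 13 (RCL M3): stack=[0,9,1] mem=[0,0,0,1]
After op 14 (+): stack=[0,10] mem=[0,0,0,1]
After op 15 (RCL M3): stack=[0,10,1] mem=[0,0,0,1]
After op 16 (STO M3): stack=[0,10] mem=[0,0,0,1]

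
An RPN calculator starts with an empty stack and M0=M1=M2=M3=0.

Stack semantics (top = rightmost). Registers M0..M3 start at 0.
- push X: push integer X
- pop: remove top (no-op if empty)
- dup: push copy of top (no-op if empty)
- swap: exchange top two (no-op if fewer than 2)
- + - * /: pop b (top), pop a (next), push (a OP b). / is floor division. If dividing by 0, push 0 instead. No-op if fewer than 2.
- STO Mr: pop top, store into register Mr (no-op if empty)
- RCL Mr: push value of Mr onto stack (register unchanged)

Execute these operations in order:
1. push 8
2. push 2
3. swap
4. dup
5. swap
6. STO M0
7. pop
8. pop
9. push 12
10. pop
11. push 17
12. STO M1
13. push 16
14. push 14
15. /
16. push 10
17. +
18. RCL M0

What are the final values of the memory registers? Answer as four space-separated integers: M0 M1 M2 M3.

After op 1 (push 8): stack=[8] mem=[0,0,0,0]
After op 2 (push 2): stack=[8,2] mem=[0,0,0,0]
After op 3 (swap): stack=[2,8] mem=[0,0,0,0]
After op 4 (dup): stack=[2,8,8] mem=[0,0,0,0]
After op 5 (swap): stack=[2,8,8] mem=[0,0,0,0]
After op 6 (STO M0): stack=[2,8] mem=[8,0,0,0]
After op 7 (pop): stack=[2] mem=[8,0,0,0]
After op 8 (pop): stack=[empty] mem=[8,0,0,0]
After op 9 (push 12): stack=[12] mem=[8,0,0,0]
After op 10 (pop): stack=[empty] mem=[8,0,0,0]
After op 11 (push 17): stack=[17] mem=[8,0,0,0]
After op 12 (STO M1): stack=[empty] mem=[8,17,0,0]
After op 13 (push 16): stack=[16] mem=[8,17,0,0]
After op 14 (push 14): stack=[16,14] mem=[8,17,0,0]
After op 15 (/): stack=[1] mem=[8,17,0,0]
After op 16 (push 10): stack=[1,10] mem=[8,17,0,0]
After op 17 (+): stack=[11] mem=[8,17,0,0]
After op 18 (RCL M0): stack=[11,8] mem=[8,17,0,0]

Answer: 8 17 0 0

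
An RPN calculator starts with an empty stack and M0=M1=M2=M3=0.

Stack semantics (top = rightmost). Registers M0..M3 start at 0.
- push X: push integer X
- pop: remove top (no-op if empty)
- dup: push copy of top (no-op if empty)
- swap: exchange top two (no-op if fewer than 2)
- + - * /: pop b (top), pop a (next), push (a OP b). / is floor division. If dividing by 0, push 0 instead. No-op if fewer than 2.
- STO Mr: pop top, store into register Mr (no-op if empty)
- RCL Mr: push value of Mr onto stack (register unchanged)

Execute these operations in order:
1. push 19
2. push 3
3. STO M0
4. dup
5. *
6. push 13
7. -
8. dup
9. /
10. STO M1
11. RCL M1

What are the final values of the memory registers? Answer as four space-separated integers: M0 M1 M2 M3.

Answer: 3 1 0 0

Derivation:
After op 1 (push 19): stack=[19] mem=[0,0,0,0]
After op 2 (push 3): stack=[19,3] mem=[0,0,0,0]
After op 3 (STO M0): stack=[19] mem=[3,0,0,0]
After op 4 (dup): stack=[19,19] mem=[3,0,0,0]
After op 5 (*): stack=[361] mem=[3,0,0,0]
After op 6 (push 13): stack=[361,13] mem=[3,0,0,0]
After op 7 (-): stack=[348] mem=[3,0,0,0]
After op 8 (dup): stack=[348,348] mem=[3,0,0,0]
After op 9 (/): stack=[1] mem=[3,0,0,0]
After op 10 (STO M1): stack=[empty] mem=[3,1,0,0]
After op 11 (RCL M1): stack=[1] mem=[3,1,0,0]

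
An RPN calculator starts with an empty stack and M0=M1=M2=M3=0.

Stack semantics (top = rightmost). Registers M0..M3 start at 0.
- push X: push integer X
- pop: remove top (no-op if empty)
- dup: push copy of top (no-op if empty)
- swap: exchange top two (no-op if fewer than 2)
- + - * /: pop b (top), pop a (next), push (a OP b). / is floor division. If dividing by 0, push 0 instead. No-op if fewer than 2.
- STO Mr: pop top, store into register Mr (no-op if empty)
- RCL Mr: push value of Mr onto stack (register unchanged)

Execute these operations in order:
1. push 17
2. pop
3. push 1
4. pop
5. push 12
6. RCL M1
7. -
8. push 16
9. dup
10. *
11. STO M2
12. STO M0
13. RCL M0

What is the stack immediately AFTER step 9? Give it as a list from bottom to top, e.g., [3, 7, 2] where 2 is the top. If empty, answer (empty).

After op 1 (push 17): stack=[17] mem=[0,0,0,0]
After op 2 (pop): stack=[empty] mem=[0,0,0,0]
After op 3 (push 1): stack=[1] mem=[0,0,0,0]
After op 4 (pop): stack=[empty] mem=[0,0,0,0]
After op 5 (push 12): stack=[12] mem=[0,0,0,0]
After op 6 (RCL M1): stack=[12,0] mem=[0,0,0,0]
After op 7 (-): stack=[12] mem=[0,0,0,0]
After op 8 (push 16): stack=[12,16] mem=[0,0,0,0]
After op 9 (dup): stack=[12,16,16] mem=[0,0,0,0]

[12, 16, 16]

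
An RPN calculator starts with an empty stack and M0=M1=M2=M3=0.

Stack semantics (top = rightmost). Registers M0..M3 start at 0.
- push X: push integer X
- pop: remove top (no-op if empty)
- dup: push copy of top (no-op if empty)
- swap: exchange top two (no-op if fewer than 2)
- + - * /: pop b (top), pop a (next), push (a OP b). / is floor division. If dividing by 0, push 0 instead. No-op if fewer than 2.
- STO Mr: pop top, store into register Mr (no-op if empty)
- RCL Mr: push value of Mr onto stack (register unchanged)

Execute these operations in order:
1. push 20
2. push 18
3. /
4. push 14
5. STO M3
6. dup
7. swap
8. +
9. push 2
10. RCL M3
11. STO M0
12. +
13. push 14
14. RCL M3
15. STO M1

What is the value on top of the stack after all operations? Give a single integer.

After op 1 (push 20): stack=[20] mem=[0,0,0,0]
After op 2 (push 18): stack=[20,18] mem=[0,0,0,0]
After op 3 (/): stack=[1] mem=[0,0,0,0]
After op 4 (push 14): stack=[1,14] mem=[0,0,0,0]
After op 5 (STO M3): stack=[1] mem=[0,0,0,14]
After op 6 (dup): stack=[1,1] mem=[0,0,0,14]
After op 7 (swap): stack=[1,1] mem=[0,0,0,14]
After op 8 (+): stack=[2] mem=[0,0,0,14]
After op 9 (push 2): stack=[2,2] mem=[0,0,0,14]
After op 10 (RCL M3): stack=[2,2,14] mem=[0,0,0,14]
After op 11 (STO M0): stack=[2,2] mem=[14,0,0,14]
After op 12 (+): stack=[4] mem=[14,0,0,14]
After op 13 (push 14): stack=[4,14] mem=[14,0,0,14]
After op 14 (RCL M3): stack=[4,14,14] mem=[14,0,0,14]
After op 15 (STO M1): stack=[4,14] mem=[14,14,0,14]

Answer: 14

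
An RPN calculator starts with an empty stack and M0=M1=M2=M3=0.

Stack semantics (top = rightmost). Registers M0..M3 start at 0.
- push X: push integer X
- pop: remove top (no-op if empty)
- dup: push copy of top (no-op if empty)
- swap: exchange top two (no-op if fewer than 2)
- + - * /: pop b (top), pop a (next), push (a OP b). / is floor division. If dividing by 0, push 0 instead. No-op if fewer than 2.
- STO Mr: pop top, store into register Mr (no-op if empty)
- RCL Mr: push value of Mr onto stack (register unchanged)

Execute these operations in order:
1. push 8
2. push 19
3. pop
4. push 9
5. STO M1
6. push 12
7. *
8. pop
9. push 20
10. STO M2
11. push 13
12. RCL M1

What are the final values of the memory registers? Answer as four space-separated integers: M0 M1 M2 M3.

Answer: 0 9 20 0

Derivation:
After op 1 (push 8): stack=[8] mem=[0,0,0,0]
After op 2 (push 19): stack=[8,19] mem=[0,0,0,0]
After op 3 (pop): stack=[8] mem=[0,0,0,0]
After op 4 (push 9): stack=[8,9] mem=[0,0,0,0]
After op 5 (STO M1): stack=[8] mem=[0,9,0,0]
After op 6 (push 12): stack=[8,12] mem=[0,9,0,0]
After op 7 (*): stack=[96] mem=[0,9,0,0]
After op 8 (pop): stack=[empty] mem=[0,9,0,0]
After op 9 (push 20): stack=[20] mem=[0,9,0,0]
After op 10 (STO M2): stack=[empty] mem=[0,9,20,0]
After op 11 (push 13): stack=[13] mem=[0,9,20,0]
After op 12 (RCL M1): stack=[13,9] mem=[0,9,20,0]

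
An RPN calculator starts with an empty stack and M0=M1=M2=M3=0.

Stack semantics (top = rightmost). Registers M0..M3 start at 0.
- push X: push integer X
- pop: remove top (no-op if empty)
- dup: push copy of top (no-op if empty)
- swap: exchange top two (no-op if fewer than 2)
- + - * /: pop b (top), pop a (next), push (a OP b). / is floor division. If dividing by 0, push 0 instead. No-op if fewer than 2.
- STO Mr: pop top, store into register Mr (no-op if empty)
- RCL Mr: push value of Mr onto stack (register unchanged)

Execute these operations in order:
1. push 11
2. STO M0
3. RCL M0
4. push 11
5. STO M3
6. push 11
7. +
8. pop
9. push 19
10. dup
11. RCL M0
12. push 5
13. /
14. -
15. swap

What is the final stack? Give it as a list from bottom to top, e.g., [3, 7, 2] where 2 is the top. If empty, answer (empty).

After op 1 (push 11): stack=[11] mem=[0,0,0,0]
After op 2 (STO M0): stack=[empty] mem=[11,0,0,0]
After op 3 (RCL M0): stack=[11] mem=[11,0,0,0]
After op 4 (push 11): stack=[11,11] mem=[11,0,0,0]
After op 5 (STO M3): stack=[11] mem=[11,0,0,11]
After op 6 (push 11): stack=[11,11] mem=[11,0,0,11]
After op 7 (+): stack=[22] mem=[11,0,0,11]
After op 8 (pop): stack=[empty] mem=[11,0,0,11]
After op 9 (push 19): stack=[19] mem=[11,0,0,11]
After op 10 (dup): stack=[19,19] mem=[11,0,0,11]
After op 11 (RCL M0): stack=[19,19,11] mem=[11,0,0,11]
After op 12 (push 5): stack=[19,19,11,5] mem=[11,0,0,11]
After op 13 (/): stack=[19,19,2] mem=[11,0,0,11]
After op 14 (-): stack=[19,17] mem=[11,0,0,11]
After op 15 (swap): stack=[17,19] mem=[11,0,0,11]

Answer: [17, 19]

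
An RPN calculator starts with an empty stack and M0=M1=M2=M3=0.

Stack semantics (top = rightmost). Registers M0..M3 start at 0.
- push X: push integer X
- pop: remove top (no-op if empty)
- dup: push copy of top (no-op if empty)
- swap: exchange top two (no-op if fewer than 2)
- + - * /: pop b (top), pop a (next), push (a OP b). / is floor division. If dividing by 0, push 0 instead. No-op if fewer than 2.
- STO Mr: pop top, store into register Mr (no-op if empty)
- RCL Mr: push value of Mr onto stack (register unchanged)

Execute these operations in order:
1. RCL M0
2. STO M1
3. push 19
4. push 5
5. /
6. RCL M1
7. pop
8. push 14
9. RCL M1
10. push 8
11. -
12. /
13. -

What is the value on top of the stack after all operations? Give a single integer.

Answer: 5

Derivation:
After op 1 (RCL M0): stack=[0] mem=[0,0,0,0]
After op 2 (STO M1): stack=[empty] mem=[0,0,0,0]
After op 3 (push 19): stack=[19] mem=[0,0,0,0]
After op 4 (push 5): stack=[19,5] mem=[0,0,0,0]
After op 5 (/): stack=[3] mem=[0,0,0,0]
After op 6 (RCL M1): stack=[3,0] mem=[0,0,0,0]
After op 7 (pop): stack=[3] mem=[0,0,0,0]
After op 8 (push 14): stack=[3,14] mem=[0,0,0,0]
After op 9 (RCL M1): stack=[3,14,0] mem=[0,0,0,0]
After op 10 (push 8): stack=[3,14,0,8] mem=[0,0,0,0]
After op 11 (-): stack=[3,14,-8] mem=[0,0,0,0]
After op 12 (/): stack=[3,-2] mem=[0,0,0,0]
After op 13 (-): stack=[5] mem=[0,0,0,0]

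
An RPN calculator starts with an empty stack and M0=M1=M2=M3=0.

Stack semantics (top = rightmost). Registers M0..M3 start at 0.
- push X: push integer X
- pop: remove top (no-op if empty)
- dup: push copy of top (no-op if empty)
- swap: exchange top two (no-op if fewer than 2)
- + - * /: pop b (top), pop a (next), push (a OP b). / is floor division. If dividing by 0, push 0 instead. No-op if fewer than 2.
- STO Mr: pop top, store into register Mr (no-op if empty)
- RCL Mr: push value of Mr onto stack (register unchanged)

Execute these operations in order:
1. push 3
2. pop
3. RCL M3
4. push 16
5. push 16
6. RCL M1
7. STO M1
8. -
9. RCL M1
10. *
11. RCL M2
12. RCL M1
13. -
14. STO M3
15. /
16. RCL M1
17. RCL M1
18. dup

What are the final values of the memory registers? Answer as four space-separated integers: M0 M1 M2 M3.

After op 1 (push 3): stack=[3] mem=[0,0,0,0]
After op 2 (pop): stack=[empty] mem=[0,0,0,0]
After op 3 (RCL M3): stack=[0] mem=[0,0,0,0]
After op 4 (push 16): stack=[0,16] mem=[0,0,0,0]
After op 5 (push 16): stack=[0,16,16] mem=[0,0,0,0]
After op 6 (RCL M1): stack=[0,16,16,0] mem=[0,0,0,0]
After op 7 (STO M1): stack=[0,16,16] mem=[0,0,0,0]
After op 8 (-): stack=[0,0] mem=[0,0,0,0]
After op 9 (RCL M1): stack=[0,0,0] mem=[0,0,0,0]
After op 10 (*): stack=[0,0] mem=[0,0,0,0]
After op 11 (RCL M2): stack=[0,0,0] mem=[0,0,0,0]
After op 12 (RCL M1): stack=[0,0,0,0] mem=[0,0,0,0]
After op 13 (-): stack=[0,0,0] mem=[0,0,0,0]
After op 14 (STO M3): stack=[0,0] mem=[0,0,0,0]
After op 15 (/): stack=[0] mem=[0,0,0,0]
After op 16 (RCL M1): stack=[0,0] mem=[0,0,0,0]
After op 17 (RCL M1): stack=[0,0,0] mem=[0,0,0,0]
After op 18 (dup): stack=[0,0,0,0] mem=[0,0,0,0]

Answer: 0 0 0 0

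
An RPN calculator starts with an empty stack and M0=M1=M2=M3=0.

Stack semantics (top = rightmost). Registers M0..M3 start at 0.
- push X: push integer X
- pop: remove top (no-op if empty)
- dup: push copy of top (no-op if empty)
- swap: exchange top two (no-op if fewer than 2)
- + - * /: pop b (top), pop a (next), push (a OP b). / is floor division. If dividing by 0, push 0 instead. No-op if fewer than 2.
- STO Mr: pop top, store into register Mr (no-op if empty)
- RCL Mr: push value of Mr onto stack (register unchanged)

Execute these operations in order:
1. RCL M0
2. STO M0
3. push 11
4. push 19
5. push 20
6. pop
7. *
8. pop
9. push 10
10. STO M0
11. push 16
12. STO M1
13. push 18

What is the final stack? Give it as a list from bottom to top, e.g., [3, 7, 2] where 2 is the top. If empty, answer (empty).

After op 1 (RCL M0): stack=[0] mem=[0,0,0,0]
After op 2 (STO M0): stack=[empty] mem=[0,0,0,0]
After op 3 (push 11): stack=[11] mem=[0,0,0,0]
After op 4 (push 19): stack=[11,19] mem=[0,0,0,0]
After op 5 (push 20): stack=[11,19,20] mem=[0,0,0,0]
After op 6 (pop): stack=[11,19] mem=[0,0,0,0]
After op 7 (*): stack=[209] mem=[0,0,0,0]
After op 8 (pop): stack=[empty] mem=[0,0,0,0]
After op 9 (push 10): stack=[10] mem=[0,0,0,0]
After op 10 (STO M0): stack=[empty] mem=[10,0,0,0]
After op 11 (push 16): stack=[16] mem=[10,0,0,0]
After op 12 (STO M1): stack=[empty] mem=[10,16,0,0]
After op 13 (push 18): stack=[18] mem=[10,16,0,0]

Answer: [18]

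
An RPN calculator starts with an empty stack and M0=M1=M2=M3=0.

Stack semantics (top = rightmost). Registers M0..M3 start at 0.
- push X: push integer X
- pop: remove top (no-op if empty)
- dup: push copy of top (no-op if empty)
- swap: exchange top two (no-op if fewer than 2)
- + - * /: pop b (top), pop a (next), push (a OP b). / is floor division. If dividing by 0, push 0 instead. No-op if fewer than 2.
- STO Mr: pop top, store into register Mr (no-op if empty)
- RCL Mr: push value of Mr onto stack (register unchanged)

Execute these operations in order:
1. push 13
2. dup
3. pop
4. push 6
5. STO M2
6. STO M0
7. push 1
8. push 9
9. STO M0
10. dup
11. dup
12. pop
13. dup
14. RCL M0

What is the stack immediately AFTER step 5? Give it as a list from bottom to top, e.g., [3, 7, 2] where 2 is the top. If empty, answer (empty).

After op 1 (push 13): stack=[13] mem=[0,0,0,0]
After op 2 (dup): stack=[13,13] mem=[0,0,0,0]
After op 3 (pop): stack=[13] mem=[0,0,0,0]
After op 4 (push 6): stack=[13,6] mem=[0,0,0,0]
After op 5 (STO M2): stack=[13] mem=[0,0,6,0]

[13]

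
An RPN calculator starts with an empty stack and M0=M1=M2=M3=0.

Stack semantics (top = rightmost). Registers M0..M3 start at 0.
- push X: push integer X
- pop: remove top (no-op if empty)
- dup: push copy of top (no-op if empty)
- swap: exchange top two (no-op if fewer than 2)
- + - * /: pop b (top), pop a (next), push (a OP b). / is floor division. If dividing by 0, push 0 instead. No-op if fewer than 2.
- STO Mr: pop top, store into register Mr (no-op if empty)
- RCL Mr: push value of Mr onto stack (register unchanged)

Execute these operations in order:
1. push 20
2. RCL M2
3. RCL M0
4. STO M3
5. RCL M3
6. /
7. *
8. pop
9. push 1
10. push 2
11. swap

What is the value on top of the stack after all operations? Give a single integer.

After op 1 (push 20): stack=[20] mem=[0,0,0,0]
After op 2 (RCL M2): stack=[20,0] mem=[0,0,0,0]
After op 3 (RCL M0): stack=[20,0,0] mem=[0,0,0,0]
After op 4 (STO M3): stack=[20,0] mem=[0,0,0,0]
After op 5 (RCL M3): stack=[20,0,0] mem=[0,0,0,0]
After op 6 (/): stack=[20,0] mem=[0,0,0,0]
After op 7 (*): stack=[0] mem=[0,0,0,0]
After op 8 (pop): stack=[empty] mem=[0,0,0,0]
After op 9 (push 1): stack=[1] mem=[0,0,0,0]
After op 10 (push 2): stack=[1,2] mem=[0,0,0,0]
After op 11 (swap): stack=[2,1] mem=[0,0,0,0]

Answer: 1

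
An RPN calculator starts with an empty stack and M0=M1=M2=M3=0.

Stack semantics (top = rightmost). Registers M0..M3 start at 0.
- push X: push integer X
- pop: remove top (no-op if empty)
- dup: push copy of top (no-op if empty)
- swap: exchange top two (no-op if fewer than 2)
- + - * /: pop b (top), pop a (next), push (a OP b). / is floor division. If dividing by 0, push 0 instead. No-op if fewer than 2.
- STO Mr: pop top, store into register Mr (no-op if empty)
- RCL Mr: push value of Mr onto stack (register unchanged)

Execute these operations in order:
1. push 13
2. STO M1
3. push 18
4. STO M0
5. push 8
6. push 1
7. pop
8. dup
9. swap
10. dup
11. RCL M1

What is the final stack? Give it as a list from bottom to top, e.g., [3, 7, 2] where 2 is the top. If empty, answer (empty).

Answer: [8, 8, 8, 13]

Derivation:
After op 1 (push 13): stack=[13] mem=[0,0,0,0]
After op 2 (STO M1): stack=[empty] mem=[0,13,0,0]
After op 3 (push 18): stack=[18] mem=[0,13,0,0]
After op 4 (STO M0): stack=[empty] mem=[18,13,0,0]
After op 5 (push 8): stack=[8] mem=[18,13,0,0]
After op 6 (push 1): stack=[8,1] mem=[18,13,0,0]
After op 7 (pop): stack=[8] mem=[18,13,0,0]
After op 8 (dup): stack=[8,8] mem=[18,13,0,0]
After op 9 (swap): stack=[8,8] mem=[18,13,0,0]
After op 10 (dup): stack=[8,8,8] mem=[18,13,0,0]
After op 11 (RCL M1): stack=[8,8,8,13] mem=[18,13,0,0]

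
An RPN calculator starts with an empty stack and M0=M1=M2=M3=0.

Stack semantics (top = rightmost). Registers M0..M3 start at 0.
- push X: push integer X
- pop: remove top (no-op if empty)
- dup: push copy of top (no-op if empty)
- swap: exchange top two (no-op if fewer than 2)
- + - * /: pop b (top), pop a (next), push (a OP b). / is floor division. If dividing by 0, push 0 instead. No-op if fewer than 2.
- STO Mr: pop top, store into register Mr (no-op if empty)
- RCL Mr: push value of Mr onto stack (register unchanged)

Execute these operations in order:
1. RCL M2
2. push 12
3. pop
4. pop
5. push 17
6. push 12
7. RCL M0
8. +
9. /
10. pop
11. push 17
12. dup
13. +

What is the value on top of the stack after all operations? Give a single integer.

After op 1 (RCL M2): stack=[0] mem=[0,0,0,0]
After op 2 (push 12): stack=[0,12] mem=[0,0,0,0]
After op 3 (pop): stack=[0] mem=[0,0,0,0]
After op 4 (pop): stack=[empty] mem=[0,0,0,0]
After op 5 (push 17): stack=[17] mem=[0,0,0,0]
After op 6 (push 12): stack=[17,12] mem=[0,0,0,0]
After op 7 (RCL M0): stack=[17,12,0] mem=[0,0,0,0]
After op 8 (+): stack=[17,12] mem=[0,0,0,0]
After op 9 (/): stack=[1] mem=[0,0,0,0]
After op 10 (pop): stack=[empty] mem=[0,0,0,0]
After op 11 (push 17): stack=[17] mem=[0,0,0,0]
After op 12 (dup): stack=[17,17] mem=[0,0,0,0]
After op 13 (+): stack=[34] mem=[0,0,0,0]

Answer: 34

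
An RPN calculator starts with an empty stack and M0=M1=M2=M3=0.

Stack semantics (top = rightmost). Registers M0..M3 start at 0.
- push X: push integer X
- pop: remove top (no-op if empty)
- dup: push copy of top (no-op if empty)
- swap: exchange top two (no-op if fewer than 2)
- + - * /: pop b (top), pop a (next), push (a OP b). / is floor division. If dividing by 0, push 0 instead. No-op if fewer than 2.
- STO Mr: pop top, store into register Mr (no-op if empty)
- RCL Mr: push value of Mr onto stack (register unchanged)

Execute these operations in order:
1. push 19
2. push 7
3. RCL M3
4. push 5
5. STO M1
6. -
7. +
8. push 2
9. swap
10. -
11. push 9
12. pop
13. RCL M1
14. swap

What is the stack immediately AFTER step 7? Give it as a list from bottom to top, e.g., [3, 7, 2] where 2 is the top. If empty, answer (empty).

After op 1 (push 19): stack=[19] mem=[0,0,0,0]
After op 2 (push 7): stack=[19,7] mem=[0,0,0,0]
After op 3 (RCL M3): stack=[19,7,0] mem=[0,0,0,0]
After op 4 (push 5): stack=[19,7,0,5] mem=[0,0,0,0]
After op 5 (STO M1): stack=[19,7,0] mem=[0,5,0,0]
After op 6 (-): stack=[19,7] mem=[0,5,0,0]
After op 7 (+): stack=[26] mem=[0,5,0,0]

[26]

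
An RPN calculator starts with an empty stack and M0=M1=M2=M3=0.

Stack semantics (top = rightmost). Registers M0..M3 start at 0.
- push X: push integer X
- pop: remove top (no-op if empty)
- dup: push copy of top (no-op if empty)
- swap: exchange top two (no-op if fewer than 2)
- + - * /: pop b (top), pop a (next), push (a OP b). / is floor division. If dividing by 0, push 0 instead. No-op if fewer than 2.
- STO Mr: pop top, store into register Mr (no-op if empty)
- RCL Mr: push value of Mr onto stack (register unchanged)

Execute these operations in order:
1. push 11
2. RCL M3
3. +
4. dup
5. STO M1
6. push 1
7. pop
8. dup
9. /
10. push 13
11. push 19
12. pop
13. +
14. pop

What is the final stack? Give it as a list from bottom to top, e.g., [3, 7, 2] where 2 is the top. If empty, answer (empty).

Answer: (empty)

Derivation:
After op 1 (push 11): stack=[11] mem=[0,0,0,0]
After op 2 (RCL M3): stack=[11,0] mem=[0,0,0,0]
After op 3 (+): stack=[11] mem=[0,0,0,0]
After op 4 (dup): stack=[11,11] mem=[0,0,0,0]
After op 5 (STO M1): stack=[11] mem=[0,11,0,0]
After op 6 (push 1): stack=[11,1] mem=[0,11,0,0]
After op 7 (pop): stack=[11] mem=[0,11,0,0]
After op 8 (dup): stack=[11,11] mem=[0,11,0,0]
After op 9 (/): stack=[1] mem=[0,11,0,0]
After op 10 (push 13): stack=[1,13] mem=[0,11,0,0]
After op 11 (push 19): stack=[1,13,19] mem=[0,11,0,0]
After op 12 (pop): stack=[1,13] mem=[0,11,0,0]
After op 13 (+): stack=[14] mem=[0,11,0,0]
After op 14 (pop): stack=[empty] mem=[0,11,0,0]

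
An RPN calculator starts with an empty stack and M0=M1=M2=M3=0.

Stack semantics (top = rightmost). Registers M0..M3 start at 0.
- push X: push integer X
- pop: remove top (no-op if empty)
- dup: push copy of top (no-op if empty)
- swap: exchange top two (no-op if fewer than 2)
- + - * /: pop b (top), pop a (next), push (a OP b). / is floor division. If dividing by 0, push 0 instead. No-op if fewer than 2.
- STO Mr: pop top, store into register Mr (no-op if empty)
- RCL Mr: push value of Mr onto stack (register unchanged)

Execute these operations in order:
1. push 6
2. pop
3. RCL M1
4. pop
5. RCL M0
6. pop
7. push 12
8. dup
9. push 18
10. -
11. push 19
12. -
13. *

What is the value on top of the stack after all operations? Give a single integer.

After op 1 (push 6): stack=[6] mem=[0,0,0,0]
After op 2 (pop): stack=[empty] mem=[0,0,0,0]
After op 3 (RCL M1): stack=[0] mem=[0,0,0,0]
After op 4 (pop): stack=[empty] mem=[0,0,0,0]
After op 5 (RCL M0): stack=[0] mem=[0,0,0,0]
After op 6 (pop): stack=[empty] mem=[0,0,0,0]
After op 7 (push 12): stack=[12] mem=[0,0,0,0]
After op 8 (dup): stack=[12,12] mem=[0,0,0,0]
After op 9 (push 18): stack=[12,12,18] mem=[0,0,0,0]
After op 10 (-): stack=[12,-6] mem=[0,0,0,0]
After op 11 (push 19): stack=[12,-6,19] mem=[0,0,0,0]
After op 12 (-): stack=[12,-25] mem=[0,0,0,0]
After op 13 (*): stack=[-300] mem=[0,0,0,0]

Answer: -300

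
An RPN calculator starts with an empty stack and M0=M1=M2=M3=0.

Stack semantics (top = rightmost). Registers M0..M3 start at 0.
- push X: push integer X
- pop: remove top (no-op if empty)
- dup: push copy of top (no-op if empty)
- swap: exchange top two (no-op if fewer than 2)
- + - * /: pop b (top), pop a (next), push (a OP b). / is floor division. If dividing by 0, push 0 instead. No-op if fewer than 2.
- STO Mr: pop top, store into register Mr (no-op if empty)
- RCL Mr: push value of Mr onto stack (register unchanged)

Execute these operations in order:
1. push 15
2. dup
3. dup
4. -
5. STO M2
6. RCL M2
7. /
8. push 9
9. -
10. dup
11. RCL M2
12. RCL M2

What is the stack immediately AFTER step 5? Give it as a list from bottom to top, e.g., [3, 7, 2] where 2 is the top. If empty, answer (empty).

After op 1 (push 15): stack=[15] mem=[0,0,0,0]
After op 2 (dup): stack=[15,15] mem=[0,0,0,0]
After op 3 (dup): stack=[15,15,15] mem=[0,0,0,0]
After op 4 (-): stack=[15,0] mem=[0,0,0,0]
After op 5 (STO M2): stack=[15] mem=[0,0,0,0]

[15]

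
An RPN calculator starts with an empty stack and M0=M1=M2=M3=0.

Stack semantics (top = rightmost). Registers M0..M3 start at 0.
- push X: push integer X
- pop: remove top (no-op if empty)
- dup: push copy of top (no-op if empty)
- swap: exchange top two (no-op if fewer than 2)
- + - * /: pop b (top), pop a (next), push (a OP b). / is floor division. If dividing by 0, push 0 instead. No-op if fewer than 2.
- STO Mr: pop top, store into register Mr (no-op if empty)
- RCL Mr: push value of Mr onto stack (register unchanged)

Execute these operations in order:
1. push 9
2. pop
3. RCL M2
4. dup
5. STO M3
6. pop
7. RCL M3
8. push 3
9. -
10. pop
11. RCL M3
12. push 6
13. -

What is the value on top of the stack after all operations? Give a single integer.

Answer: -6

Derivation:
After op 1 (push 9): stack=[9] mem=[0,0,0,0]
After op 2 (pop): stack=[empty] mem=[0,0,0,0]
After op 3 (RCL M2): stack=[0] mem=[0,0,0,0]
After op 4 (dup): stack=[0,0] mem=[0,0,0,0]
After op 5 (STO M3): stack=[0] mem=[0,0,0,0]
After op 6 (pop): stack=[empty] mem=[0,0,0,0]
After op 7 (RCL M3): stack=[0] mem=[0,0,0,0]
After op 8 (push 3): stack=[0,3] mem=[0,0,0,0]
After op 9 (-): stack=[-3] mem=[0,0,0,0]
After op 10 (pop): stack=[empty] mem=[0,0,0,0]
After op 11 (RCL M3): stack=[0] mem=[0,0,0,0]
After op 12 (push 6): stack=[0,6] mem=[0,0,0,0]
After op 13 (-): stack=[-6] mem=[0,0,0,0]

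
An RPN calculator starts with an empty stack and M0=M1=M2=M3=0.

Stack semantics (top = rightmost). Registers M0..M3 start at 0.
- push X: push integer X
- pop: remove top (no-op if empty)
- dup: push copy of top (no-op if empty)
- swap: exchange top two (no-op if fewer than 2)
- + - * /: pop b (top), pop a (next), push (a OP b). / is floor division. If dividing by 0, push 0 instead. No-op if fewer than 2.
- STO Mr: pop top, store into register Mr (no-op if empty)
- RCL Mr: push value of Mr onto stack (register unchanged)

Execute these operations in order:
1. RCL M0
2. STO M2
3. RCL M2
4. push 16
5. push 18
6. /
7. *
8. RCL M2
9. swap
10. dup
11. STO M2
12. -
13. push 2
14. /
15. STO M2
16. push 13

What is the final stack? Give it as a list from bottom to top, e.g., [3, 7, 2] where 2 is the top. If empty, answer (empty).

After op 1 (RCL M0): stack=[0] mem=[0,0,0,0]
After op 2 (STO M2): stack=[empty] mem=[0,0,0,0]
After op 3 (RCL M2): stack=[0] mem=[0,0,0,0]
After op 4 (push 16): stack=[0,16] mem=[0,0,0,0]
After op 5 (push 18): stack=[0,16,18] mem=[0,0,0,0]
After op 6 (/): stack=[0,0] mem=[0,0,0,0]
After op 7 (*): stack=[0] mem=[0,0,0,0]
After op 8 (RCL M2): stack=[0,0] mem=[0,0,0,0]
After op 9 (swap): stack=[0,0] mem=[0,0,0,0]
After op 10 (dup): stack=[0,0,0] mem=[0,0,0,0]
After op 11 (STO M2): stack=[0,0] mem=[0,0,0,0]
After op 12 (-): stack=[0] mem=[0,0,0,0]
After op 13 (push 2): stack=[0,2] mem=[0,0,0,0]
After op 14 (/): stack=[0] mem=[0,0,0,0]
After op 15 (STO M2): stack=[empty] mem=[0,0,0,0]
After op 16 (push 13): stack=[13] mem=[0,0,0,0]

Answer: [13]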